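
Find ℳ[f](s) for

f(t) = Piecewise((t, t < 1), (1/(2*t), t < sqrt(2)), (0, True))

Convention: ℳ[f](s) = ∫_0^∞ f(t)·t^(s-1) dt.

(2**(s/2 + 1/2)*(s + 1) + 2*s - 6)/(4*(s - 1)*(s + 1))
  Re(s) > -1

the shared t-power comes off first: t**2 on [0, 1); 1/2 on [1, sqrt(2))
reversing the power substitution: t on [0, 1); 1/2 on [1, 2)
decompose at 1; ℳ[f](s) sums the 2 pieces' integrals
on [0, 1) integrate f = t against the kernel
segment 1 to sqrt(2) holds 1/(2*t); add its integral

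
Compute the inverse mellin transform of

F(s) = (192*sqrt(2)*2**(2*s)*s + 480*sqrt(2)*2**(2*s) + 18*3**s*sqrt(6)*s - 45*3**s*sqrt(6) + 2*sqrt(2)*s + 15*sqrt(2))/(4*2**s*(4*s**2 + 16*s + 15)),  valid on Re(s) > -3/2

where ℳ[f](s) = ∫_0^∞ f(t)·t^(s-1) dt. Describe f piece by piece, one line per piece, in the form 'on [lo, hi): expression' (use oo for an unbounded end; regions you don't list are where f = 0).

the 3 pieces separated at 1/2, 3/2 each add one integral
segment 0 to 1/2 holds 3*t**(3/2); add its integral
over [1/2, 3/2), the kernel integral of 5*t**(5/2) enters the sum
for t in [3/2, 2): the term is ∫ 6*t**(3/2)·t^(s-1)

on [0, 1/2): 3*t**(3/2)
on [1/2, 3/2): 5*t**(5/2)
on [3/2, 2): 6*t**(3/2)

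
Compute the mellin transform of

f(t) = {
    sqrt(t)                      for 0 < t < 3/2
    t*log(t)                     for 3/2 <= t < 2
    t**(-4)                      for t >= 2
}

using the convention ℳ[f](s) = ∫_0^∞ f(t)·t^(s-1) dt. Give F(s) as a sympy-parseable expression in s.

split f at 3/2, 2: ℳ[f](s) collects 3 kernel integrals
piece [0, 3/2): integrate sqrt(t) against the kernel
for t in [3/2, 2): the term is ∫ t*log(t)·t^(s-1)
segment 2 to ∞ holds t**(-4); add its integral

(-32*2**(2*s)*(s - 4)*(2*s + 1) + 3**s*s*(s - 4)*(2*s + 1)*(-24*log(3) + 24*log(2)) + 3**s*(s - 4)*(2*s + 1)*(-24*log(3) + 24*log(2)) + 24*3**s*(s - 4)*(2*s + 1) + 16*3**s*sqrt(6)*(s - 4)*(s**2 + 2*s + 1) + 32*4**s*s*(s - 4)*(2*s + 1)*log(2) + 32*4**s*(s - 4)*(2*s + 1)*log(2) - 4**s*(2*s + 1)*(s**2 + 2*s + 1))/(16*2**s*(s - 4)*(2*s + 1)*(s**2 + 2*s + 1))
  -1/2 < Re(s) < 4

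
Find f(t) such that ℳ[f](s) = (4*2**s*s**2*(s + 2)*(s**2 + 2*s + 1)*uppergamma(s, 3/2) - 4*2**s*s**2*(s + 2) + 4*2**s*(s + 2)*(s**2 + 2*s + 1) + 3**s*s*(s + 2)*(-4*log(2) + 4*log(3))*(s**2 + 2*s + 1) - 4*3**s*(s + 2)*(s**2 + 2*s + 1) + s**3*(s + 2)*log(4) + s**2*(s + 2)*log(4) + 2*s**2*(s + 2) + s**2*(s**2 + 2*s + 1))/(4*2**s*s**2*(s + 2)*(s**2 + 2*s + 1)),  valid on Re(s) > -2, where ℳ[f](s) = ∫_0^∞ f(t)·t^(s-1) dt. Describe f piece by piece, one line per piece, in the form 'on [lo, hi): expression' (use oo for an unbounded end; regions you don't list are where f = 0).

on [0, 1/2): t**2
on [1/2, 1): t*log(t)
on [1, 3/2): log(t)
on [3/2, oo): exp(-t)

slice at 1/2, 1, 3/2, transform all 4 pieces, and sum them
segment 0 to 1/2 holds t**2; add its integral
on [1/2, 1): add ∫ t*log(t)·t^(s-1) dt
segment [1, 3/2) carries log(t); integrate it
between 3/2 and ∞ the integrand is exp(-t)·t^(s-1)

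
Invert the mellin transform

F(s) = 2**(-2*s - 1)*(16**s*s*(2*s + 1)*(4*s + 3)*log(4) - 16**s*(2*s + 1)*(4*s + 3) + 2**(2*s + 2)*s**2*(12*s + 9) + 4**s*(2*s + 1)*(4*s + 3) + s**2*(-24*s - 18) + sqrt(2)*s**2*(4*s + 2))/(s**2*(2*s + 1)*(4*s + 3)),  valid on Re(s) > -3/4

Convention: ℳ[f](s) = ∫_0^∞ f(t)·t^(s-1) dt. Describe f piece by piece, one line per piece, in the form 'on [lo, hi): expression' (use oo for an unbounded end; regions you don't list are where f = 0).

undo the power substitution: t**(3/2) on [0, 1/2); 3*t on [1/2, 1); log(t) on [1, 2)
summing 3 kernel integrals split by 1/4, 1 yields ℳ[f](s)
∫ t**(3/4)·t^(s-1) over [0, 1/4)
∫ over [1/4, 1) of 3*sqrt(t)·t^(s-1) joins the sum
over [1, 4), the kernel integral of log(sqrt(t)) enters the sum

on [0, 1/4): t**(3/4)
on [1/4, 1): 3*sqrt(t)
on [1, 4): log(sqrt(t))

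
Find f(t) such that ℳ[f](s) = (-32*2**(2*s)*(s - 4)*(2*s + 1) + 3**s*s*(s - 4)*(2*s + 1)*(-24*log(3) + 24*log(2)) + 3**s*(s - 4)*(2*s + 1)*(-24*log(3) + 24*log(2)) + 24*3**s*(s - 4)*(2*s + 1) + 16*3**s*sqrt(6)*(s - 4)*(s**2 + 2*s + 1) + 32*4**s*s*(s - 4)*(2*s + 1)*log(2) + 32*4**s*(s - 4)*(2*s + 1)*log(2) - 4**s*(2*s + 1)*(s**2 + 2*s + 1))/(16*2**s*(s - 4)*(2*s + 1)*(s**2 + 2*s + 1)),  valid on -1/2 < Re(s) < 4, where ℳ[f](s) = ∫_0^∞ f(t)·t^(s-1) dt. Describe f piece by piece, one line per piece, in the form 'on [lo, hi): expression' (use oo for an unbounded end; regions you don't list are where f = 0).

integrate the 3 segments split at 3/2, 2, then add the results
between 0 and 3/2 the integrand is sqrt(t)·t^(s-1)
the [3/2, 2) slice contributes ∫ t*log(t)·t^(s-1) dt
[2, ∞) adds the kernel integral of t**(-4)

on [0, 3/2): sqrt(t)
on [3/2, 2): t*log(t)
on [2, oo): t**(-4)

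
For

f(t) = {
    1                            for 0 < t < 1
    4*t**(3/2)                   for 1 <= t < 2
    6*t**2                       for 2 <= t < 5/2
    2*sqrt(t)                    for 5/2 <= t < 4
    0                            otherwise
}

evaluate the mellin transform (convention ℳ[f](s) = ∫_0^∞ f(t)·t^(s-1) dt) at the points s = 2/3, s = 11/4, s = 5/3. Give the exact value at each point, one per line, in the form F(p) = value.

slice at 1, 2, 5/2, transform all 4 pieces, and sum them
over [0, 1), the kernel integral of 1 enters the sum
on [1, 2) integrate f = 4*t**(3/2) against the kernel
piece [2, 5/2): integrate 6*t**2 against the kernel
the [5/2, 4) slice contributes ∫ 2*sqrt(t)·t^(s-1) dt

F(2/3) = -9*2**(2/3) - 15*2**(5/6)*5**(1/6)/7 - 9/26 + 96*2**(1/6)/13 + 48*2**(1/3)/7 + 225*2**(1/3)*5**(2/3)/32
F(11/4) = -384*2**(3/4)/19 - 125*2**(3/4)*5**(1/4)/26 - 108/187 + 256*2**(1/4)/17 + 512*sqrt(2)/13 + 1875*2**(1/4)*5**(3/4)/76
F(5/3) = -144*2**(2/3)/11 - 75*2**(5/6)*5**(1/6)/26 - 63/95 + 192*2**(1/6)/19 + 192*2**(1/3)/13 + 1125*2**(1/3)*5**(2/3)/88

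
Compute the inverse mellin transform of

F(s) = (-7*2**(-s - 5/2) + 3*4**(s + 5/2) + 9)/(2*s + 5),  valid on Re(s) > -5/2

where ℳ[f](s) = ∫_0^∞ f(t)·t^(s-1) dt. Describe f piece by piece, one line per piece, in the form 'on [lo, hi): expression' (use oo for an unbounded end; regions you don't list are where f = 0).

integrate the 3 segments split at 1/2, 1, then add the results
on [0, 1/2) integrate f = 5*t**(5/2)/2 against the kernel
between 1/2 and 1 the integrand is 6*t**(5/2)·t^(s-1)
on [1, 4) integrate f = 3*t**(5/2)/2 against the kernel

on [0, 1/2): 5*t**(5/2)/2
on [1/2, 1): 6*t**(5/2)
on [1, 4): 3*t**(5/2)/2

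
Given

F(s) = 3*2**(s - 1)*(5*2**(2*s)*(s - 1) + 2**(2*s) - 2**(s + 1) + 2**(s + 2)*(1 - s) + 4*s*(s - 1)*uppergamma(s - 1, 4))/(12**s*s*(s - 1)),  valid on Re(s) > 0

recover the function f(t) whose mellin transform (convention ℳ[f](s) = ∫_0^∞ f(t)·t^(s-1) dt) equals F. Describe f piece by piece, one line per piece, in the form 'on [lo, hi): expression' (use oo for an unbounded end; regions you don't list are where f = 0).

remove the shared t-power first: 3*t on [0, 1/3); 6*t + 1 on [1/3, 2/3); exp(-6*t) on [2/3, ∞)
invert the common scale on t to get t on [0, 1); 2*t + 1 on [1, 2); exp(-2*t) on [2, ∞)
decompose at 1/3, 2/3; ℳ[f](s) sums the 3 pieces' integrals
∫ over [0, 1/3) of 3·t^(s-1) joins the sum
on [1/3, 2/3) integrate f = (6*t + 1)/t against the kernel
over [2/3, ∞), the kernel integral of exp(-6*t)/t enters the sum

on [0, 1/3): 3
on [1/3, 2/3): (6*t + 1)/t
on [2/3, oo): exp(-6*t)/t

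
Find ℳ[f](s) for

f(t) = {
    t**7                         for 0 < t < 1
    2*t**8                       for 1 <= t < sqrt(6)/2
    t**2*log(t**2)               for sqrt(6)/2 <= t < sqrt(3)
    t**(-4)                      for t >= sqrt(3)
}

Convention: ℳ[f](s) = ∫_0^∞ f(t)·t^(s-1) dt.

2**(-s/2 - 2)*(324*2**(s/2 + 2)*(s/2 - 2)*(s/2 + 4)*(-s + (s/2 + 2)**2 - 3) - 324*2**(s/2 + 2)*(s/2 - 2)*(s + 7)*(-s + (s/2 + 2)**2 - 3) - 108*3**(s/2 + 2)*(s/2 - 2)*(s/2 + 2)*(s/2 + 4)*(s + 7)*log(3) + 108*3**(s/2 + 2)*(s/2 - 2)*(s/2 + 2)*(s/2 + 4)*(s + 7)*log(2) - 108*3**(s/2 + 2)*(s/2 - 2)*(s/2 + 4)*(s + 7)*log(2) + 108*3**(s/2 + 2)*(s/2 - 2)*(s/2 + 4)*(s + 7) + 108*3**(s/2 + 2)*(s/2 - 2)*(s/2 + 4)*(s + 7)*log(3) + 729*3**(s/2 + 2)*(s/2 - 2)*(s + 7)*(-s + (s/2 + 2)**2 - 3) + 54*6**(s/2 + 2)*(s/2 - 2)*(s/2 + 2)*(s/2 + 4)*(s + 7)*log(3) - 54*6**(s/2 + 2)*(s/2 - 2)*(s/2 + 4)*(s + 7)*log(3) - 54*6**(s/2 + 2)*(s/2 - 2)*(s/2 + 4)*(s + 7) - 2*6**(s/2 + 2)*(s/2 + 4)*(s + 7)*(-s + (s/2 + 2)**2 - 3))/(324*(s/2 - 2)*(s/2 + 4)*(s + 7)*(-s + (s/2 + 2)**2 - 3))
  -7 < Re(s) < 4

reversing the power substitution: t**(7/2) on [0, 1); 2*t**4 on [1, 3/2); t*log(t) on [3/2, 3); …
remove the shared t-power first: t**(3/2) on [0, 1); 2*t**2 on [1, 3/2); log(t)/t on [3/2, 3); …
integrate the 4 segments split at 1, sqrt(6)/2, sqrt(3), then add the results
segment [0, 1) carries t**7; integrate it
[1, sqrt(6)/2) adds the kernel integral of 2*t**8
segment [sqrt(6)/2, sqrt(3)) carries t**2*log(t**2); integrate it
on [sqrt(3), ∞): add ∫ t**(-4)·t^(s-1) dt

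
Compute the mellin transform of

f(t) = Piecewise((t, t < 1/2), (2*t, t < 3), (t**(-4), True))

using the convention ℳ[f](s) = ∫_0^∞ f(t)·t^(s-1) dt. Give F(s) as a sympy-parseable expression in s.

split f at 1/2, 3: ℳ[f](s) collects 3 kernel integrals
on [0, 1/2): add ∫ t·t^(s-1) dt
the [1/2, 3) slice contributes ∫ 2*t·t^(s-1) dt
for t in [3, ∞): the term is ∫ t**(-4)·t^(s-1)

(970*6**s*s - 3890*6**s - 81*s + 324)/(162*2**s*(s**2 - 3*s - 4))
  -1 < Re(s) < 4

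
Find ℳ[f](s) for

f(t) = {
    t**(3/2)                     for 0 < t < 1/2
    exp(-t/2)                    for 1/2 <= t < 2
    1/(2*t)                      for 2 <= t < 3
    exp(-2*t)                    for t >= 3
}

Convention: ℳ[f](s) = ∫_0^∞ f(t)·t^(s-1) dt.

(12*24**s*(s - 1)*(2*s + 3)*uppergamma(s, 1/4) - 12*24**s*(s - 1)*(2*s + 3)*uppergamma(s, 1) - 3*24**s*(2*s + 3) + 2*36**s*(2*s + 3) + 12*6**s*(s - 1)*(2*s + 3)*uppergamma(s, 6) + 6*sqrt(2)*6**s*(s - 1))/(12*12**s*(s - 1)*(2*s + 3))
  Re(s) > -3/2

split f at 1/2, 2, 3: ℳ[f](s) collects 4 kernel integrals
between 0 and 1/2 the integrand is t**(3/2)·t^(s-1)
segment [1/2, 2) carries exp(-t/2); integrate it
[2, 3) adds the kernel integral of 1/(2*t)
∫ over [3, ∞) of exp(-2*t)·t^(s-1) joins the sum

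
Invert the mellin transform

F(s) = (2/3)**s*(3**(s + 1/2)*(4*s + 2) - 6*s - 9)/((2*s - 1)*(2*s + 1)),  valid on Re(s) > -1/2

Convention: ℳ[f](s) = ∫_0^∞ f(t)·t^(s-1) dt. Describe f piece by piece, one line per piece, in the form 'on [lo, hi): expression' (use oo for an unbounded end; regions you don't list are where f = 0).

on [0, 2/3): 3*sqrt(6)*sqrt(t)/4
on [2/3, 2): sqrt(6)/sqrt(t)

remove the shared t-power first: 3*sqrt(6)*t**(3/2)/4 on [0, 2/3); sqrt(6)*sqrt(t) on [2/3, 2)
remove the common scale on t first: t**(3/2) on [0, 1); 2*sqrt(t) on [1, 3)
linearity at 2/3 turns ℳ[f](s) into 2 summed integrals
for t in [0, 2/3): the term is ∫ 3*sqrt(6)*sqrt(t)/4·t^(s-1)
on [2/3, 2): add ∫ sqrt(6)/sqrt(t)·t^(s-1) dt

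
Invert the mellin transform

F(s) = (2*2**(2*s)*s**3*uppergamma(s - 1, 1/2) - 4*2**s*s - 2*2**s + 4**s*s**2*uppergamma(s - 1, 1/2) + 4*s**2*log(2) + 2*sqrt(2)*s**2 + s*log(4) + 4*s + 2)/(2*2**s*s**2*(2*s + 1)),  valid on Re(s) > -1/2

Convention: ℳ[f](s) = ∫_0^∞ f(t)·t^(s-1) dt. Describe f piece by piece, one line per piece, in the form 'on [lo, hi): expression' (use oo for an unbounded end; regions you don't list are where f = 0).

on [0, 1/2): sqrt(t)
on [1/2, 1): log(t)
on [1, oo): exp(-t/2)/t

undo the shared t-power: t**(3/2) on [0, 1/2); t*log(t) on [1/2, 1); exp(-t/2) on [1, ∞)
f breaks at 1/2, 1 into 3 integrals to sum
over [0, 1/2), the kernel integral of sqrt(t) enters the sum
∫ log(t)·t^(s-1) over [1/2, 1)
segment [1, ∞) carries exp(-t/2)/t; integrate it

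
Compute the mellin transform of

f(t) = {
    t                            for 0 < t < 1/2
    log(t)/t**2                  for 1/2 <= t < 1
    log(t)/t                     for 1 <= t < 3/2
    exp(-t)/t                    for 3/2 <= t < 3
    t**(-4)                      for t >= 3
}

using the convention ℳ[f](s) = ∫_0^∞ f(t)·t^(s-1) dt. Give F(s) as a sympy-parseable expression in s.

the shared t-power comes off first: t**2 on [0, 1/2); log(t)/t on [1/2, 1); log(t) on [1, 3/2); …
integrate the 5 segments split at 1/2, 1, 3/2, 3, then add the results
for t in [0, 1/2): the term is ∫ t·t^(s-1)
[1/2, 1) adds the kernel integral of log(t)/t**2
[1, 3/2) adds the kernel integral of log(t)/t
over [3/2, 3), the kernel integral of exp(-t)/t enters the sum
on [3, ∞): add ∫ t**(-4)·t^(s-1) dt

2**(1 - s)*(108*2**(s - 1)*(s - 4)*(s - 1)**2*(s + 1)*(-2*s + (s - 1)**2 + 3)*uppergamma(s - 1, 3/2) - 108*2**(s - 1)*(s - 4)*(s - 1)**2*(s + 1)*(-2*s + (s - 1)**2 + 3)*uppergamma(s - 1, 3) - 108*2**(s - 1)*(s - 4)*(s - 1)**2*(s + 1) + 108*2**(s - 1)*(s - 4)*(s + 1)*(-2*s + (s - 1)**2 + 3) - 108*3**(s - 1)*(s - 4)*(s - 1)*(s + 1)*(-2*s + (s - 1)**2 + 3)*log(2) + 108*3**(s - 1)*(s - 4)*(s - 1)*(s + 1)*(-2*s + (s - 1)**2 + 3)*log(3) - 108*3**(s - 1)*(s - 4)*(s + 1)*(-2*s + (s - 1)**2 + 3) - 4*6**(s - 1)*(s - 1)**2*(s + 1)*(-2*s + (s - 1)**2 + 3) + 216*(s - 4)*(s - 1)**3*(s + 1)*log(2) - 216*(s - 4)*(s - 1)**2*(s + 1)*log(2) + 216*(s - 4)*(s - 1)**2*(s + 1) + 27*(s - 4)*(s - 1)**2*(-2*s + (s - 1)**2 + 3))/(108*(s - 4)*(s - 1)**2*(s + 1)*(-2*s + (s - 1)**2 + 3))
  -1 < Re(s) < 4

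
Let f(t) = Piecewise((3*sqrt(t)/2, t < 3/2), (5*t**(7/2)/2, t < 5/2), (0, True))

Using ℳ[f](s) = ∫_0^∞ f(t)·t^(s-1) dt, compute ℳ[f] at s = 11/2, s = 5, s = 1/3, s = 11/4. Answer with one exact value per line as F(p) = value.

F(11/2) = 4846727/4608
F(5) = -261711*sqrt(6)/95744 + 1953125*sqrt(10)/8704
F(1/3) = 3*2**(1/6)*(-123*3**(5/6) + 3125*5**(5/6))/1840
F(11/4) = 2**(3/4)*(-6237*3**(1/4) + 203125*5**(1/4))/4160

linearity at 3/2 turns ℳ[f](s) into 2 summed integrals
segment [0, 3/2) carries 3*sqrt(t)/2; integrate it
on [3/2, 5/2) integrate f = 5*t**(7/2)/2 against the kernel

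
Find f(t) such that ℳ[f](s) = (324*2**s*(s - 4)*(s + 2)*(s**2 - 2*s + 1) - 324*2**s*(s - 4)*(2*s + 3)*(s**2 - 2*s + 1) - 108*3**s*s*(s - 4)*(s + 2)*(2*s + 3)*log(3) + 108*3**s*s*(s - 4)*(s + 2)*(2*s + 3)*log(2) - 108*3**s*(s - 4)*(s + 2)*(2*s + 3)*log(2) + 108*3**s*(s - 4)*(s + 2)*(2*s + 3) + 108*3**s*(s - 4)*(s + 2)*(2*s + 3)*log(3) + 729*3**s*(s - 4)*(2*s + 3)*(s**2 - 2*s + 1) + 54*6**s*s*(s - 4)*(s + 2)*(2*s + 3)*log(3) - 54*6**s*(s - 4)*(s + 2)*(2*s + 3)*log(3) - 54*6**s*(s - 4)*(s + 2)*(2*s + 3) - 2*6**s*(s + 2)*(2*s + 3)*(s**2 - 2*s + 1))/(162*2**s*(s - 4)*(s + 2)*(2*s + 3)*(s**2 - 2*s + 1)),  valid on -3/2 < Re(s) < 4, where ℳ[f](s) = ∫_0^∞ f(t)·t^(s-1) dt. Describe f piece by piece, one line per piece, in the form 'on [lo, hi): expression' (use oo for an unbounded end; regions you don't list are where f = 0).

on [0, 1): t**(3/2)
on [1, 3/2): 2*t**2
on [3/2, 3): log(t)/t
on [3, oo): t**(-4)

treat the 4 regions marked off by 1, 3/2, 3 separately and sum
the [0, 1) slice contributes ∫ t**(3/2)·t^(s-1) dt
segment 1 to 3/2 holds 2*t**2; add its integral
∫ over [3/2, 3) of log(t)/t·t^(s-1) joins the sum
on [3, ∞) integrate f = t**(-4) against the kernel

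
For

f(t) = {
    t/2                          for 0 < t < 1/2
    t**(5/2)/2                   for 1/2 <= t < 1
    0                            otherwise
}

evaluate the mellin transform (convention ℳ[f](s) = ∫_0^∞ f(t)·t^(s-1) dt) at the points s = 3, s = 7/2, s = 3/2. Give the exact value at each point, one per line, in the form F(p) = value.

F(3) = 139/1408 - sqrt(2)/704
F(7/2) = sqrt(2)/288 + 21/256
F(3/2) = sqrt(2)/40 + 15/128

the 2 pieces separated at 1/2 each add one integral
piece [0, 1/2): integrate t/2 against the kernel
[1/2, 1) adds the kernel integral of t**(5/2)/2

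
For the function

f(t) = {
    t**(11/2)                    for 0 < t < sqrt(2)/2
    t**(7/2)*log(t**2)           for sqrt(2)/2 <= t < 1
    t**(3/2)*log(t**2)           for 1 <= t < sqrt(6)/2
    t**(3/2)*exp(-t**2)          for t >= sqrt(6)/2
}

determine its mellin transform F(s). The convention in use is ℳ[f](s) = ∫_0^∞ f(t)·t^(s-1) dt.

undo the shared t-power: t**5 on [0, sqrt(2)/2); t**3*log(t**2) on [sqrt(2)/2, 1); t*log(t**2) on [1, sqrt(6)/2); …
strip the shared t-power: t**4 on [0, sqrt(2)/2); t**2*log(t**2) on [sqrt(2)/2, 1); log(t**2) on [1, sqrt(6)/2); …
invert the power substitution to get t**2 on [0, 1/2); t*log(t) on [1/2, 1); log(t) on [1, 3/2); …
split f at sqrt(2)/2, 1, sqrt(6)/2: ℳ[f](s) collects 4 kernel integrals
on [0, sqrt(2)/2) integrate f = t**(11/2) against the kernel
on [sqrt(2)/2, 1) integrate f = t**(7/2)*log(t**2) against the kernel
between 1 and sqrt(6)/2 the integrand is t**(3/2)*log(t**2)·t^(s-1)
over [sqrt(6)/2, ∞), the kernel integral of t**(3/2)*exp(-t**2) enters the sum

2**(-s/2 - 7/4)*(2**(s/2 + 3/4)*(2*s + 3)**2*(2*s + 11)*(16*s + (2*s + 3)**2 + 40)*uppergamma(s/2 + 3/4, 3/2) + 2**(s/2 + 19/4)*(-2*s - 11)*(2*s + 3)**2 + 2**(s/2 + 19/4)*(2*s + 11)*(16*s + (2*s + 3)**2 + 40) + 3**(s/2 + 3/4)*(2*s + 3)*(2*s + 11)*(-4*log(2) + 4*log(3))*(16*s + (2*s + 3)**2 + 40) - 16*3**(s/2 + 3/4)*(2*s + 11)*(16*s + (2*s + 3)**2 + 40) + (2*s + 3)**3*(2*s + 11)*log(4) + 8*(2*s + 3)**2*(2*s + 11)*log(2) + (2*s + 3)**2*(16*s + 88) + (2*s + 3)**2*(16*s + (2*s + 3)**2 + 40))/((2*s + 3)**2*(2*s + 11)*(16*s + (2*s + 3)**2 + 40))
  Re(s) > -11/2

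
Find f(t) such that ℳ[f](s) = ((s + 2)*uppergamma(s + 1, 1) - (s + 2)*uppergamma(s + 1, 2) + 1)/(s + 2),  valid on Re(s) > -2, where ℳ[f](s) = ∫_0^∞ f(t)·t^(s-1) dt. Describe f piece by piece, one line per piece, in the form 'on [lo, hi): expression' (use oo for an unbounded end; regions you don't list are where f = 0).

on [0, 1): t**2
on [1, 2): t*exp(-t)

the shared t-power comes off first: t on [0, 1); exp(-t) on [1, 2)
split f at 1: ℳ[f](s) collects 2 kernel integrals
over [0, 1), the kernel integral of t**2 enters the sum
on [1, 2): add ∫ t*exp(-t)·t^(s-1) dt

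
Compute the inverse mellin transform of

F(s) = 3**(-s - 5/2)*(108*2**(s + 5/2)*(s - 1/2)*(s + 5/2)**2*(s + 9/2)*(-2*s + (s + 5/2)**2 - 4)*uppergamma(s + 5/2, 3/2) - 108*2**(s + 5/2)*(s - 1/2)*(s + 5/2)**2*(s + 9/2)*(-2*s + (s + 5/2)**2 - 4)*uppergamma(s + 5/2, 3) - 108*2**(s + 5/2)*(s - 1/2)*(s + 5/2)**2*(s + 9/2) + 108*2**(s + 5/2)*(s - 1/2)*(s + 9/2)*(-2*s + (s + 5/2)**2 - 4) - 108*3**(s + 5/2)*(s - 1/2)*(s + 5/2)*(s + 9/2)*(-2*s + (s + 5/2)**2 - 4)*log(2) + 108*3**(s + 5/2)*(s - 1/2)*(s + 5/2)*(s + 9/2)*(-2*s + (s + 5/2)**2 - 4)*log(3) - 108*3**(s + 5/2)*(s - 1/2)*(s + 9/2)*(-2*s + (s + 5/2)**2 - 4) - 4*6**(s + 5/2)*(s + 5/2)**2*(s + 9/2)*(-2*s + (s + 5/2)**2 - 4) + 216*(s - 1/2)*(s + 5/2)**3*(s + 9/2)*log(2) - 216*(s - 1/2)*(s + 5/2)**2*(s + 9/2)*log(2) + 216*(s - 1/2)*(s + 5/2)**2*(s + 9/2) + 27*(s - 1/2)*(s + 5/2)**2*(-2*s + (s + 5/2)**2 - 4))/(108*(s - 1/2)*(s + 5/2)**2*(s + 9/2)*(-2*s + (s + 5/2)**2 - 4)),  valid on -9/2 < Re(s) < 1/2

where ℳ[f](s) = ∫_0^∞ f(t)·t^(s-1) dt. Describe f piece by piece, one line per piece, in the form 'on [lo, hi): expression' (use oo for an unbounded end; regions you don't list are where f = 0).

remove the shared t-power first: 9*t**(5/2)/4 on [0, 1/3); 2*log(3*t/2)/(3*sqrt(t)) on [1/3, 2/3); sqrt(t)*log(3*t/2) on [2/3, 1); …
strip the shared t-power: 9*t**2/4 on [0, 1/3); 2*log(3*t/2)/(3*t) on [1/3, 2/3); log(3*t/2) on [2/3, 1); …
undo the common scale on t: t**2 on [0, 1/2); log(t)/t on [1/2, 1); log(t) on [1, 3/2); …
along the cuts 1/3, 2/3, 1, 2, ℳ[f](s) splits into 5 integrals
between 0 and 1/3 the integrand is 9*t**(9/2)/4·t^(s-1)
∫ 2*t**(3/2)*log(3*t/2)/3·t^(s-1) over [1/3, 2/3)
∫ t**(5/2)*log(3*t/2)·t^(s-1) over [2/3, 1)
∫ over [1, 2) of t**(5/2)*exp(-3*t/2)·t^(s-1) joins the sum
on [2, ∞) integrate f = 8/(27*sqrt(t)) against the kernel

on [0, 1/3): 9*t**(9/2)/4
on [1/3, 2/3): 2*t**(3/2)*log(3*t/2)/3
on [2/3, 1): t**(5/2)*log(3*t/2)
on [1, 2): t**(5/2)*exp(-3*t/2)
on [2, oo): 8/(27*sqrt(t))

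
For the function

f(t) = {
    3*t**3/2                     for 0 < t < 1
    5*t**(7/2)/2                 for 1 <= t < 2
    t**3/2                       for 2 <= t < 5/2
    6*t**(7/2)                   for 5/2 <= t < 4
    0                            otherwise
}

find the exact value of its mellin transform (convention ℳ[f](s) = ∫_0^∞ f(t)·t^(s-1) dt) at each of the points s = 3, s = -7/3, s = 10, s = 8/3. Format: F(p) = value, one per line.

F(3) = -46875*sqrt(10)/416 + 320*sqrt(2)/13 + 25215335/3328
F(-7/3) = -45*2**(5/6)*5**(1/6)/7 - 3*2**(2/3)/4 + 3/28 + 3*2**(1/3)*5**(2/3)/8 + 30*2**(1/6)/7 + 144*2**(1/3)/7
F(10) = -1220703125*sqrt(10)/36864 + 40960*sqrt(2)/27 + 343078774509751/5750784
F(8/3) = -140625*2**(5/6)*5**(1/6)/1184 - 48*2**(2/3)/17 - 177/1258 + 9375*2**(1/3)*5**(2/3)/2176 + 960*2**(1/6)/37 + 147456*2**(1/3)/37

cuts at 1, 2, 5/2: linearity sums the 4 kernel integrals
∫ 3*t**3/2·t^(s-1) over [0, 1)
segment [1, 2) carries 5*t**(7/2)/2; integrate it
for t in [2, 5/2): the term is ∫ t**3/2·t^(s-1)
∫ 6*t**(7/2)·t^(s-1) over [5/2, 4)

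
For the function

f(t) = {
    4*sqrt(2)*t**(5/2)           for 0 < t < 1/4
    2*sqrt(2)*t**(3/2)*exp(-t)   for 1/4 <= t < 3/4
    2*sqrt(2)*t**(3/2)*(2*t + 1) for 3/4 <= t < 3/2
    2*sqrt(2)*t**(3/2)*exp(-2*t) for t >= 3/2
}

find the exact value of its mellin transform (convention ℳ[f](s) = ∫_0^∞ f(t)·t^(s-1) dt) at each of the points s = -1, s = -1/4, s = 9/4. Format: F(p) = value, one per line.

undo the common scale on t: t**(5/2) on [0, 1/2); t**(3/2)*exp(-t/2) on [1/2, 3/2); t**(3/2)*(t + 1) on [3/2, 3); …
the shared t-power comes off first: t**2 on [0, 1/2); t*exp(-t/2) on [1/2, 3/2); t*(t + 1) on [3/2, 3); …
the shared t-power comes off first: t on [0, 1/2); exp(-t/2) on [1/2, 3/2); t + 1 on [3/2, 3); …
split f at 1/4, 3/4, 3/2: ℳ[f](s) collects 4 kernel integrals
on [0, 1/4) integrate f = 4*sqrt(2)*t**(5/2) against the kernel
on [1/4, 3/4) integrate f = 2*sqrt(2)*t**(3/2)*exp(-t) against the kernel
on [3/4, 3/2) integrate f = 2*sqrt(2)*t**(3/2)*(2*t + 1) against the kernel
∫ over [3/2, ∞) of 2*sqrt(2)*t**(3/2)*exp(-2*t)·t^(s-1) joins the sum

F(-1) = sqrt(2)*(-3*sqrt(3) - 2*sqrt(pi)*erfc(sqrt(3)/2) + sqrt(2)*sqrt(pi)*erfc(sqrt(3)) + 1/3 + 2*sqrt(pi)*erfc(1/2) + 4*sqrt(6))
F(-1/4) = -11*3**(1/4)/5 - 2*sqrt(2)*uppergamma(5/4, 3/4) + 2**(1/4)*uppergamma(5/4, 3) + 1/9 + 2*sqrt(2)*uppergamma(5/4, 1/4) + 32*6**(1/4)/5
F(9/4) = -2*sqrt(2)*uppergamma(15/4, 3/4) - 747*3**(3/4)/3040 + 1/608 + 2**(3/4)*uppergamma(15/4, 3)/8 + 288*6**(3/4)/95 + 2*sqrt(2)*uppergamma(15/4, 1/4)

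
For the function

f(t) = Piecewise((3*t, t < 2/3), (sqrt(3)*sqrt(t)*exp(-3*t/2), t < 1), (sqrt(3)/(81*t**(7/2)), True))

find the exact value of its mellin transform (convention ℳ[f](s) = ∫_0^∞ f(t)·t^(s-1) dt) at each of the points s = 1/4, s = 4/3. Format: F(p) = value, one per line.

F(1/4) = 3**(3/4)*(-5265*2**(3/4)*uppergamma(3/4, 3/2) + 20*3**(3/4) + 5265*2**(3/4)*uppergamma(3/4, 1) + 8424*2**(1/4))/15795
F(4/3) = 2*3**(2/3)*(-819*2**(5/6)*uppergamma(11/6, 3/2) + 7*3**(5/6) + 702*2**(1/3) + 819*2**(5/6)*uppergamma(11/6, 1))/7371

the common scale on t comes off first: t on [0, 2); sqrt(t)*exp(-t/2) on [2, 3); t**(-7/2) on [3, ∞)
the shared t-power comes off first: sqrt(t) on [0, 2); exp(-t/2) on [2, 3); t**(-4) on [3, ∞)
summing 3 kernel integrals split by 2/3, 1 yields ℳ[f](s)
segment 0 to 2/3 holds 3*t; add its integral
on [2/3, 1) integrate f = sqrt(3)*sqrt(t)*exp(-3*t/2) against the kernel
∫ sqrt(3)/(81*t**(7/2))·t^(s-1) over [1, ∞)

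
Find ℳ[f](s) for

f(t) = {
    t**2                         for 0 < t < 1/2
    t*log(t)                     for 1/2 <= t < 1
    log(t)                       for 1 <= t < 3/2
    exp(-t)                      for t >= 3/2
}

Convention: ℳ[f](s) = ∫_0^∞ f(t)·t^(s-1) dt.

split f at 1/2, 1, 3/2: ℳ[f](s) collects 4 kernel integrals
for t in [0, 1/2): the term is ∫ t**2·t^(s-1)
between 1/2 and 1 the integrand is t*log(t)·t^(s-1)
on [1, 3/2) integrate f = log(t) against the kernel
the [3/2, ∞) slice contributes ∫ exp(-t)·t^(s-1) dt

(4*2**s*s**2*(s + 2)*(s**2 + 2*s + 1)*uppergamma(s, 3/2) - 4*2**s*s**2*(s + 2) + 4*2**s*(s + 2)*(s**2 + 2*s + 1) + 3**s*s*(s + 2)*(-4*log(2) + 4*log(3))*(s**2 + 2*s + 1) - 4*3**s*(s + 2)*(s**2 + 2*s + 1) + s**3*(s + 2)*log(4) + s**2*(s + 2)*log(4) + 2*s**2*(s + 2) + s**2*(s**2 + 2*s + 1))/(4*2**s*s**2*(s + 2)*(s**2 + 2*s + 1))
  Re(s) > -2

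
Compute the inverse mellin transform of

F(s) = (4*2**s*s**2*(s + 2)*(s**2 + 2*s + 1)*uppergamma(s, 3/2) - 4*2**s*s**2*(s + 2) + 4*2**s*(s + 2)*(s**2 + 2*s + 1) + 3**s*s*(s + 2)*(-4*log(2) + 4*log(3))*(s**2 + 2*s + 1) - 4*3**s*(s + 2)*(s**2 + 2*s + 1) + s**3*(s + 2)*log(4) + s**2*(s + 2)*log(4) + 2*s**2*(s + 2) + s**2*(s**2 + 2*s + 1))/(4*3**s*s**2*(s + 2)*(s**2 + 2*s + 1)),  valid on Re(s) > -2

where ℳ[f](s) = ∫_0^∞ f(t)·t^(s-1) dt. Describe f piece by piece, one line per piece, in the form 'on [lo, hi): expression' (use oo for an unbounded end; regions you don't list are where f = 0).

the common scale on t comes off first: t**2/4 on [0, 1); t*log(t/2)/2 on [1, 2); log(t/2) on [2, 3); …
strip the common scale on t: t**2 on [0, 1/2); t*log(t) on [1/2, 1); log(t) on [1, 3/2); …
along the cuts 1/3, 2/3, 1, ℳ[f](s) splits into 4 integrals
∫ 9*t**2/4·t^(s-1) over [0, 1/3)
∫ over [1/3, 2/3) of 3*t*log(3*t/2)/2·t^(s-1) joins the sum
on [2/3, 1) integrate f = log(3*t/2) against the kernel
between 1 and ∞ the integrand is exp(-3*t/2)·t^(s-1)

on [0, 1/3): 9*t**2/4
on [1/3, 2/3): 3*t*log(3*t/2)/2
on [2/3, 1): log(3*t/2)
on [1, oo): exp(-3*t/2)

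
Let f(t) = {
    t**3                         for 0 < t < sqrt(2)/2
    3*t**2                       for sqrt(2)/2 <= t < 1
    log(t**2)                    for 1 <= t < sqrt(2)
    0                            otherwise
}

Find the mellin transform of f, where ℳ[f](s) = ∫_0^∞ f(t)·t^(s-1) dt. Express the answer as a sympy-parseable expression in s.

invert the power substitution to get t**(3/2) on [0, 1/2); 3*t on [1/2, 1); log(t) on [1, 2)
f breaks at sqrt(2)/2, 1 into 3 integrals to sum
∫ t**3·t^(s-1) over [0, sqrt(2)/2)
[sqrt(2)/2, 1) adds the kernel integral of 3*t**2
[1, sqrt(2)) adds the kernel integral of log(t**2)

(sqrt(2)/2)**s*(12*2**(s/2)*s**2*(s + 3) + 8*2**(s/2)*(s + 2)*(s + 3) + 4*2**s*s*(s + 2)*(s + 3)*log(2) - 8*2**s*(s + 2)*(s + 3) + sqrt(2)*s**2*(s + 2) - 6*s**2*(s + 3))/(4*s**2*(s + 2)*(s + 3))
  Re(s) > -3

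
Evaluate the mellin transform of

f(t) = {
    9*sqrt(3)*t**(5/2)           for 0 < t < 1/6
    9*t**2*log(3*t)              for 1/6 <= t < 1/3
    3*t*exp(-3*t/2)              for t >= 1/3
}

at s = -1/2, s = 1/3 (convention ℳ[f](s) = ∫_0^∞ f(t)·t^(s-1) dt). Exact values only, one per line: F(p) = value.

F(-1/2) = sqrt(6)*(-23*sqrt(2) + 16 + 24*log(2) + 144*sqrt(pi)*erfc(sqrt(2)/2))/144
F(1/3) = 6**(2/3)*(-612*2**(1/3) + 153 + 147*sqrt(2) + 357*log(2) + 6664*2**(2/3)*uppergamma(4/3, 1/2))/19992

strip the common scale on t: t**(5/2) on [0, 1/2); t**2*log(t) on [1/2, 1); t*exp(-t/2) on [1, ∞)
strip the shared t-power: t**(3/2) on [0, 1/2); t*log(t) on [1/2, 1); exp(-t/2) on [1, ∞)
integrate the 3 segments split at 1/6, 1/3, then add the results
on [0, 1/6): add ∫ 9*sqrt(3)*t**(5/2)·t^(s-1) dt
for t in [1/6, 1/3): the term is ∫ 9*t**2*log(3*t)·t^(s-1)
on [1/3, ∞) integrate f = 3*t*exp(-3*t/2) against the kernel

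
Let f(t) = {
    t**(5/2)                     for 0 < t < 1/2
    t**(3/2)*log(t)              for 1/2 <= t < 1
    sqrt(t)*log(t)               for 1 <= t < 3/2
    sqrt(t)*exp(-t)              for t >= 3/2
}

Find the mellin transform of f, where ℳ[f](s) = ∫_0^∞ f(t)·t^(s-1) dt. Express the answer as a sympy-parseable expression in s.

undo the shared t-power: t**2 on [0, 1/2); t*log(t) on [1/2, 1); log(t) on [1, 3/2); …
along the cuts 1/2, 1, 3/2, ℳ[f](s) splits into 4 integrals
on [0, 1/2) integrate f = t**(5/2) against the kernel
on [1/2, 1) integrate f = t**(3/2)*log(t) against the kernel
for t in [1, 3/2): the term is ∫ sqrt(t)*log(t)·t^(s-1)
segment [3/2, ∞) carries sqrt(t)*exp(-t); integrate it

2**(-s - 3/2)*(2**(s + 3/2)*(2*s + 1)**2*(2*s + 5)*(8*s + (2*s + 1)**2 + 8)*uppergamma(s + 1/2, 3/2) + 2**(s + 7/2)*(-2*s - 5)*(2*s + 1)**2 + 2**(s + 7/2)*(2*s + 5)*(8*s + (2*s + 1)**2 + 8) + 3**(s + 1/2)*(2*s + 1)*(2*s + 5)*(-4*log(2) + 4*log(3))*(8*s + (2*s + 1)**2 + 8) - 8*3**(s + 1/2)*(2*s + 5)*(8*s + (2*s + 1)**2 + 8) + (2*s + 1)**3*(2*s + 5)*log(4) + 4*(2*s + 1)**2*(2*s + 5)*log(2) + (2*s + 1)**2*(8*s + 20) + (2*s + 1)**2*(8*s + (2*s + 1)**2 + 8))/((2*s + 1)**2*(2*s + 5)*(8*s + (2*s + 1)**2 + 8))
  Re(s) > -5/2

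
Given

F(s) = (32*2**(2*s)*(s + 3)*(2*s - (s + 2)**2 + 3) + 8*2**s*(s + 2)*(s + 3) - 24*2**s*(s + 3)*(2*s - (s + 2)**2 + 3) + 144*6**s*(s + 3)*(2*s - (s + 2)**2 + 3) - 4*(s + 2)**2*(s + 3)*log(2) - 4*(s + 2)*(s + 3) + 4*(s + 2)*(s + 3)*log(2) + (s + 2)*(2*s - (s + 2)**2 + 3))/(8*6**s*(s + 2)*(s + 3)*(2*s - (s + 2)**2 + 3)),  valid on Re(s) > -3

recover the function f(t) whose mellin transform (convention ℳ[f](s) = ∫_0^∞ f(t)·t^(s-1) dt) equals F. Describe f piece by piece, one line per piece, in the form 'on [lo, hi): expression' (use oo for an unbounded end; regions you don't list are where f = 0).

on [0, 1/6): 27*t**3
on [1/6, 1/3): 3*t*log(3*t)
on [1/3, 2/3): 27*t**2
on [2/3, 1): 18*t**2

back out the common scale on t: t**3 on [0, 1/2); t*log(t) on [1/2, 1); 3*t**2 on [1, 2); …
back out the shared t-power: t on [0, 1/2); log(t)/t on [1/2, 1); 3 on [1, 2); …
treat the 4 regions marked off by 1/6, 1/3, 2/3 separately and sum
between 0 and 1/6 the integrand is 27*t**3·t^(s-1)
[1/6, 1/3) adds the kernel integral of 3*t*log(3*t)
∫ over [1/3, 2/3) of 27*t**2·t^(s-1) joins the sum
segment [2/3, 1) carries 18*t**2; integrate it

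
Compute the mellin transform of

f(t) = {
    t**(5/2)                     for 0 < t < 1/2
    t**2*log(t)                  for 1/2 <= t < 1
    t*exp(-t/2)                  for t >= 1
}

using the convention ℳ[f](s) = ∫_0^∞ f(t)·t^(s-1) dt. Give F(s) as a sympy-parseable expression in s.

(8*2**(2*s)*(2*s + 5)*(2*s + (s + 1)**2 + 3)*uppergamma(s + 1, 1/2) - 4*2**s*(2*s + 5) + 2*s + (s + 1)*(2*s + 5)*log(2) + (2*s + 5)*log(2) + sqrt(2)*(2*s + (s + 1)**2 + 3) + 5)/(4*2**s*(2*s + 5)*(2*s + (s + 1)**2 + 3))
  Re(s) > -5/2

undo the shared t-power: sqrt(t) on [0, 1/2); log(t) on [1/2, 1); exp(-t/2)/t on [1, ∞)
reversing the shared t-power: t**(3/2) on [0, 1/2); t*log(t) on [1/2, 1); exp(-t/2) on [1, ∞)
split f at 1/2, 1: ℳ[f](s) collects 3 kernel integrals
∫ t**(5/2)·t^(s-1) over [0, 1/2)
on [1/2, 1) integrate f = t**2*log(t) against the kernel
segment [1, ∞) carries t*exp(-t/2); integrate it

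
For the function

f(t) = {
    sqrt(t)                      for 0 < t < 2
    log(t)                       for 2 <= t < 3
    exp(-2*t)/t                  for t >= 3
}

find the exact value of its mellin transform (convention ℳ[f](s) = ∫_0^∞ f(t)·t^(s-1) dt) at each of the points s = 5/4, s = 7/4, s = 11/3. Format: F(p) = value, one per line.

F(5/4) = -48*3**(1/4)/25 - 8*2**(1/4)*log(2)/5 + 2**(3/4)*uppergamma(1/4, 6)/2 + 32*2**(1/4)/25 + 8*2**(3/4)/7 + 12*3**(1/4)*log(3)/5
F(7/4) = -48*3**(3/4)/49 - 8*2**(3/4)*log(2)/7 + 2**(1/4)*uppergamma(3/4, 6)/2 + 32*2**(3/4)/49 + 16*2**(1/4)/9 + 12*3**(3/4)*log(3)/7
F(11/3) = -243*3**(2/3)/121 - 24*2**(2/3)*log(2)/11 + 2**(1/3)*uppergamma(8/3, 6)/8 + 72*2**(2/3)/121 + 96*2**(1/6)/25 + 81*3**(2/3)*log(3)/11

invert the shared t-power to get t**(3/2) on [0, 2); t*log(t) on [2, 3); exp(-2*t) on [3, ∞)
split f at 2, 3: ℳ[f](s) collects 3 kernel integrals
segment 0 to 2 holds sqrt(t); add its integral
segment 2 to 3 holds log(t); add its integral
over [3, ∞), the kernel integral of exp(-2*t)/t enters the sum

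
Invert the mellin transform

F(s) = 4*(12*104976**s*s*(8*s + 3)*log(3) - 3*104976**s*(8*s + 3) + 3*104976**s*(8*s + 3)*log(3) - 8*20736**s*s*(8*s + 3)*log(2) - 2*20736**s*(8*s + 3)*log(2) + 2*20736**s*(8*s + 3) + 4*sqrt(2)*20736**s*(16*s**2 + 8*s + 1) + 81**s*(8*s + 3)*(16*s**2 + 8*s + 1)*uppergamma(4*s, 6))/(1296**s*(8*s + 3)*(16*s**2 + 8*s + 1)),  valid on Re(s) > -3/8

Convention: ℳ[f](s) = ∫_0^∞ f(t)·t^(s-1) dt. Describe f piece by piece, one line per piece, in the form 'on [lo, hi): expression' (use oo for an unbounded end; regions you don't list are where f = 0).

on [0, 16): t**(3/8)
on [16, 81): t**(1/4)*log(t**(1/4))
on [81, oo): exp(-2*t**(1/4))

undo the power substitution: t**(3/4) on [0, 4); sqrt(t)*log(sqrt(t)) on [4, 9); exp(-2*sqrt(t)) on [9, ∞)
remove the power substitution first: t**(3/2) on [0, 2); t*log(t) on [2, 3); exp(-2*t) on [3, ∞)
along the cuts 16, 81, ℳ[f](s) splits into 3 integrals
segment [0, 16) carries t**(3/8); integrate it
over [16, 81), the kernel integral of t**(1/4)*log(t**(1/4)) enters the sum
over [81, ∞), the kernel integral of exp(-2*t**(1/4)) enters the sum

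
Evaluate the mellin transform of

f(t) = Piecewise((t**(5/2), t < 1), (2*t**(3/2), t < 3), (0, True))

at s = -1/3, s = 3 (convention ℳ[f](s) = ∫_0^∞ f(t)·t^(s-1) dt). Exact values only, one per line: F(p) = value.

F(-1/3) = -114/91 + 36*3**(1/6)/7
F(3) = -26/99 + 36*sqrt(3)

back out the shared t-power: t**(3/2) on [0, 1); 2*sqrt(t) on [1, 3)
summing 2 kernel integrals split by 1 yields ℳ[f](s)
∫ t**(5/2)·t^(s-1) over [0, 1)
for t in [1, 3): the term is ∫ 2*t**(3/2)·t^(s-1)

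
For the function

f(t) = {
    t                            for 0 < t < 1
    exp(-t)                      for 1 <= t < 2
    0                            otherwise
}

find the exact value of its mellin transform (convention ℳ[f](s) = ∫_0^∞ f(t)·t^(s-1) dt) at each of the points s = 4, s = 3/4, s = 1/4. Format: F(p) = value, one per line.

slice at 1, transform all 2 pieces, and sum them
for t in [0, 1): the term is ∫ t·t^(s-1)
segment [1, 2) carries exp(-t); integrate it

F(4) = -38*exp(-2) + 1/5 + 16*exp(-1)
F(3/4) = -uppergamma(3/4, 2) + uppergamma(3/4, 1) + 4/7
F(1/4) = -uppergamma(1/4, 2) + uppergamma(1/4, 1) + 4/5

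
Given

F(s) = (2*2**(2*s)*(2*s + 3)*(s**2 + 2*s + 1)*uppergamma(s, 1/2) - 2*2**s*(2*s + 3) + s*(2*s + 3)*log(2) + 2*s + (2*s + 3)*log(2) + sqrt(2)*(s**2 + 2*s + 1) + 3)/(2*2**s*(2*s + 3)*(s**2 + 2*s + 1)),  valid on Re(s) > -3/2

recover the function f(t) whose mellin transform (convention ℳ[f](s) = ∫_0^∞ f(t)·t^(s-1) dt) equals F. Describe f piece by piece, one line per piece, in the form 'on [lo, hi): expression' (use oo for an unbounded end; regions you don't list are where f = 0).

on [0, 1/2): t**(3/2)
on [1/2, 1): t*log(t)
on [1, oo): exp(-t/2)

split f at 1/2, 1: ℳ[f](s) collects 3 kernel integrals
for t in [0, 1/2): the term is ∫ t**(3/2)·t^(s-1)
segment [1/2, 1) carries t*log(t); integrate it
piece [1, ∞): integrate exp(-t/2) against the kernel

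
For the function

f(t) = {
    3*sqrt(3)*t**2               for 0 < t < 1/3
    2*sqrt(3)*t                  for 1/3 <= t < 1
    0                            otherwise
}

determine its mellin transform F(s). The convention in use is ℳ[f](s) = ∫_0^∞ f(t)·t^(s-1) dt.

3**(1/2 - s)*(6*3**s*(s + 2) - s - 3)/(3*(s + 1)*(s + 2))
  Re(s) > -2

back out the shared t-power: 3*sqrt(3)*t**(3/2) on [0, 1/3); 2*sqrt(3)*sqrt(t) on [1/3, 1)
undo the common scale on t: t**(3/2) on [0, 1); 2*sqrt(t) on [1, 3)
along the cuts 1/3, ℳ[f](s) splits into 2 integrals
on [0, 1/3): add ∫ 3*sqrt(3)*t**2·t^(s-1) dt
the [1/3, 1) slice contributes ∫ 2*sqrt(3)*t·t^(s-1) dt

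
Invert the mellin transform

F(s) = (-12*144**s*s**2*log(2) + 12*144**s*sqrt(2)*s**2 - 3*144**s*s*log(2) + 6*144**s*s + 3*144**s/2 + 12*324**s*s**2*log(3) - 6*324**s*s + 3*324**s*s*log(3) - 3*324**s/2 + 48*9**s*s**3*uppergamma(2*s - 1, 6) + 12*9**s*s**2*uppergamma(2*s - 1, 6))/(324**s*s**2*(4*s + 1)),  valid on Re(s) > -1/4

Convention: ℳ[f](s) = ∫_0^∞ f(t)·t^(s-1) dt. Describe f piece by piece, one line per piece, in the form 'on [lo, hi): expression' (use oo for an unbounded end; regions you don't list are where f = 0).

on [0, 4/9): 3*sqrt(3)*t**(1/4)
on [4/9, 1): 3*log(3*sqrt(t))
on [1, oo): exp(-6*sqrt(t))/sqrt(t)

strip the power substitution: 3*sqrt(3)*sqrt(t) on [0, 2/3); 3*log(3*t) on [2/3, 1); exp(-6*t)/t on [1, ∞)
reversing the shared t-power: 3*sqrt(3)*t**(3/2) on [0, 2/3); 3*t*log(3*t) on [2/3, 1); exp(-6*t) on [1, ∞)
reversing the common scale on t: t**(3/2) on [0, 2); t*log(t) on [2, 3); exp(-2*t) on [3, ∞)
along the cuts 4/9, 1, ℳ[f](s) splits into 3 integrals
piece [0, 4/9): integrate 3*sqrt(3)*t**(1/4) against the kernel
for t in [4/9, 1): the term is ∫ 3*log(3*sqrt(t))·t^(s-1)
on [1, ∞): add ∫ exp(-6*sqrt(t))/sqrt(t)·t^(s-1) dt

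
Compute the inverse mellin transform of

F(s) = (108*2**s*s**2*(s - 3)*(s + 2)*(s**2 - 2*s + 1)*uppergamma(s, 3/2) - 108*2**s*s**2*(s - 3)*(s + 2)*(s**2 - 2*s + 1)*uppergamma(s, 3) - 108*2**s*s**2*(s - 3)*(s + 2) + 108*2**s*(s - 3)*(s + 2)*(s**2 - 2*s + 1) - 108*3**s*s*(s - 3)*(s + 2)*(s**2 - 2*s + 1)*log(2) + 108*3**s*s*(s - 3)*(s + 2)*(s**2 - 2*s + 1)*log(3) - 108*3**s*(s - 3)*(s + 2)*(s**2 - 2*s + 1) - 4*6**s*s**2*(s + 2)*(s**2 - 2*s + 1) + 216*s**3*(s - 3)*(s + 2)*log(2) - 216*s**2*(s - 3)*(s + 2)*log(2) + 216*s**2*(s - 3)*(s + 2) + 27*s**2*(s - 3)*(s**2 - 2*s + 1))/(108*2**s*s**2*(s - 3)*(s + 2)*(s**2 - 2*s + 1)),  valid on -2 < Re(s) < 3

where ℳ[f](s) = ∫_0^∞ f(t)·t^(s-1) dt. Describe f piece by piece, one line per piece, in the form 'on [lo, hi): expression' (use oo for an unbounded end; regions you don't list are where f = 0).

on [0, 1/2): t**2
on [1/2, 1): log(t)/t
on [1, 3/2): log(t)
on [3/2, 3): exp(-t)
on [3, oo): t**(-3)

decompose at 1/2, 1, 3/2, 3; ℳ[f](s) sums the 5 pieces' integrals
∫ t**2·t^(s-1) over [0, 1/2)
between 1/2 and 1 the integrand is log(t)/t·t^(s-1)
∫ over [1, 3/2) of log(t)·t^(s-1) joins the sum
segment 3/2 to 3 holds exp(-t); add its integral
segment 3 to ∞ holds t**(-3); add its integral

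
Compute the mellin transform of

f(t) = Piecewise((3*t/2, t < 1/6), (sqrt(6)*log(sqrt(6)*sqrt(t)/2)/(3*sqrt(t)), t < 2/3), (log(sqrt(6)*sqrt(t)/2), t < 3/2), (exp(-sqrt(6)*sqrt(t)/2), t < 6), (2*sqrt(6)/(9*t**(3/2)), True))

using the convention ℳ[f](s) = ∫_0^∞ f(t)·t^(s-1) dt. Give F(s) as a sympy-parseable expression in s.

back out the common scale on t: t on [0, 1/4); log(sqrt(t))/sqrt(t) on [1/4, 1); log(sqrt(t)) on [1, 9/4); …
peel off the power substitution: t**2 on [0, 1/2); log(t)/t on [1/2, 1); log(t) on [1, 3/2); …
the 5 pieces separated at 1/6, 2/3, 3/2, 6 each add one integral
piece [0, 1/6): integrate 3*t/2 against the kernel
the [1/6, 2/3) slice contributes ∫ sqrt(6)*log(sqrt(6)*sqrt(t)/2)/(3*sqrt(t))·t^(s-1) dt
[2/3, 3/2) adds the kernel integral of log(sqrt(6)*sqrt(t)/2)
piece [3/2, 6): integrate exp(-sqrt(6)*sqrt(t)/2) against the kernel
the [6, ∞) slice contributes ∫ 2*sqrt(6)/(9*t**(3/2))·t^(s-1) dt

(432*2**(2*s)*s**2*(2*s - 3)*(2*s + 2)*(4*s**2 - 4*s + 1)*uppergamma(2*s, 3/2) - 432*2**(2*s)*s**2*(2*s - 3)*(2*s + 2)*(4*s**2 - 4*s + 1)*uppergamma(2*s, 3) - 432*2**(2*s)*s**2*(2*s - 3)*(2*s + 2) + 108*2**(2*s)*(2*s - 3)*(2*s + 2)*(4*s**2 - 4*s + 1) - 216*3**(2*s)*s*(2*s - 3)*(2*s + 2)*(4*s**2 - 4*s + 1)*log(2) + 216*3**(2*s)*s*(2*s - 3)*(2*s + 2)*(4*s**2 - 4*s + 1)*log(3) - 108*3**(2*s)*(2*s - 3)*(2*s + 2)*(4*s**2 - 4*s + 1) - 16*6**(2*s)*s**2*(2*s + 2)*(4*s**2 - 4*s + 1) + 1728*s**3*(2*s - 3)*(2*s + 2)*log(2) - 864*s**2*(2*s - 3)*(2*s + 2)*log(2) + 864*s**2*(2*s - 3)*(2*s + 2) + 108*s**2*(2*s - 3)*(4*s**2 - 4*s + 1))/(216*2**(2*s)*(3/2)**s*s**2*(2*s - 3)*(2*s + 2)*(4*s**2 - 4*s + 1))
  -1 < Re(s) < 3/2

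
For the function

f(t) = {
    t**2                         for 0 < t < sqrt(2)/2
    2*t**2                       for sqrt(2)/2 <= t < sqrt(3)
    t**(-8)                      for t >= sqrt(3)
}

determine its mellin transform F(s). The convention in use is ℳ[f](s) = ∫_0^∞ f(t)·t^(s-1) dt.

back out the power substitution: t on [0, 1/2); 2*t on [1/2, 3); t**(-4) on [3, ∞)
linearity at sqrt(2)/2, sqrt(3) turns ℳ[f](s) into 3 summed integrals
[0, sqrt(2)/2) adds the kernel integral of t**2
segment [sqrt(2)/2, sqrt(3)) carries 2*t**2; integrate it
on [sqrt(3), ∞): add ∫ t**(-8)·t^(s-1) dt

(sqrt(2)/2)**s*(972*6**(s/2)*(s - 8) - 2*6**(s/2)*(s + 2) - 81*s + 648)/(162*(s - 8)*(s + 2))
  -2 < Re(s) < 8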